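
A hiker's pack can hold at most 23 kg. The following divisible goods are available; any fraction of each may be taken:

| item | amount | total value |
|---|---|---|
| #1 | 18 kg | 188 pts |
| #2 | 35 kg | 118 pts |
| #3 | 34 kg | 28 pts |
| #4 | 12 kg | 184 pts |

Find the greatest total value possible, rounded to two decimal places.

Take in order of value per unit:
- #4 (184/12 per unit): all 12 → value 184, running total 184.00
- #1 (188/18 per unit): 11 of 18 → value 11×188/18 = 114.8889, running total 298.89
Total 298.89.

298.89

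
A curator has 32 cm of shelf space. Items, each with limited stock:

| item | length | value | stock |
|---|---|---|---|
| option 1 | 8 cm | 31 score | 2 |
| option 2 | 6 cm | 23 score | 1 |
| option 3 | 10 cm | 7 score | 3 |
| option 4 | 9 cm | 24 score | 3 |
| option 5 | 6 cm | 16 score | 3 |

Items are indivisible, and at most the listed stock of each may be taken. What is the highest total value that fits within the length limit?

109 score

Best selections within length 32 and stock limits:
- 2×option 1 + 1×option 2 + 1×option 4: length 31, value 109
- 2×option 1 + 1×option 4 + 1×option 5: length 31, value 102
- 1×option 1 + 1×option 2 + 3×option 5: length 32, value 102
Best: 109 score.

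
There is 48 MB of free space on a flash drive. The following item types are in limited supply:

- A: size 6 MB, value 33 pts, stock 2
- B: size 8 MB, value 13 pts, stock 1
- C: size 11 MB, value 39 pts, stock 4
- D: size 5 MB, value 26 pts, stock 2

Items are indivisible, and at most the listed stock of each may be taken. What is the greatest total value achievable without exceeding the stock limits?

Top feasible selections:
- 2×A + 2×C + 2×D: size 44, value 196
- 2×A + 3×C: size 45, value 183
Best: 196 pts.

196 pts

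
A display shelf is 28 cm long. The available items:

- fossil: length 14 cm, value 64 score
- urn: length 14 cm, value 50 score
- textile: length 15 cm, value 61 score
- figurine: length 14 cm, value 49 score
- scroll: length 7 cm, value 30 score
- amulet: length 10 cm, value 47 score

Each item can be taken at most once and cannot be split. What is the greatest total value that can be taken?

This is a 0/1 knapsack; check combinations near the capacity.
- fossil+urn: length 14+14=28, value 64+50=114
- fossil+figurine: length 14+14=28, value 64+49=113
- fossil+amulet: length 14+10=24, value 64+47=111
- textile+amulet: length 15+10=25, value 61+47=108
Best: 114 score.

114 score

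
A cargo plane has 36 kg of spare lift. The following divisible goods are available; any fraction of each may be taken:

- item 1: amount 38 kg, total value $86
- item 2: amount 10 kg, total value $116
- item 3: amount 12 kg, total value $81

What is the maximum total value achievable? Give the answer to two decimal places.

Take in order of value per unit:
- item 2 (116/10 per unit): all 10 → value 116, running total 116.00
- item 3 (81/12 per unit): all 12 → value 81, running total 197.00
- item 1 (86/38 per unit): 14 of 38 → value 14×86/38 = 31.6842, running total 228.68
Total 228.68.

228.68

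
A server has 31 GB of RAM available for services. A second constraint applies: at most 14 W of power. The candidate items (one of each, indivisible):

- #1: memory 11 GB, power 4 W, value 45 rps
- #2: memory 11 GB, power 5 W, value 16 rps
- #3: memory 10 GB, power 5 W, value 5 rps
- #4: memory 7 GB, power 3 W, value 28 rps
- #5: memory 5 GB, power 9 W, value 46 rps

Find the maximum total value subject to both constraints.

91 rps

Feasible sets respecting both limits:
- #1+#5: memory 16, power 13, value 91
- #1+#2+#4: memory 29, power 12, value 89
- #1+#3+#4: memory 28, power 12, value 78
Best: 91 rps.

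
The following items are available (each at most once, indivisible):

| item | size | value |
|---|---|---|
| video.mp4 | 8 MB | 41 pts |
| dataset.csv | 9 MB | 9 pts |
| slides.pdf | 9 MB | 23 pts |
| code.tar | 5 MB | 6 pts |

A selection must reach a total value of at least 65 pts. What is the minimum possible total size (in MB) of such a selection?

Subsets with value ≥ 65, sorted by total size:
- video.mp4+slides.pdf+code.tar: size 22, value 70
- video.mp4+dataset.csv+slides.pdf: size 26, value 73
Minimum size: 22 MB.

22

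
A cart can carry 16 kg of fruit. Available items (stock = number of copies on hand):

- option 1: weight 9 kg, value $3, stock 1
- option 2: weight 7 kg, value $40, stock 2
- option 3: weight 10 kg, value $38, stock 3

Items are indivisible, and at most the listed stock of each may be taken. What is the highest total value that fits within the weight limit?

Best selections within weight 16 and stock limits:
- 2×option 2: weight 14, value 80
- 1×option 1 + 1×option 2: weight 16, value 43
Best: $80.

$80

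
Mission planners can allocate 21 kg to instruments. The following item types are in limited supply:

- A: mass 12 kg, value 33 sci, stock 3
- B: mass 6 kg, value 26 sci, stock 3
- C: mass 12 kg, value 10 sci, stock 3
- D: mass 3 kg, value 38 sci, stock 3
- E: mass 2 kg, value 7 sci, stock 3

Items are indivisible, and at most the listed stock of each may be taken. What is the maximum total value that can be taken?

Top feasible selections:
- 2×B + 3×D: mass 21, value 166
- 1×B + 3×D + 3×E: mass 21, value 161
- 1×B + 3×D + 2×E: mass 19, value 154
Best: 166 sci.

166 sci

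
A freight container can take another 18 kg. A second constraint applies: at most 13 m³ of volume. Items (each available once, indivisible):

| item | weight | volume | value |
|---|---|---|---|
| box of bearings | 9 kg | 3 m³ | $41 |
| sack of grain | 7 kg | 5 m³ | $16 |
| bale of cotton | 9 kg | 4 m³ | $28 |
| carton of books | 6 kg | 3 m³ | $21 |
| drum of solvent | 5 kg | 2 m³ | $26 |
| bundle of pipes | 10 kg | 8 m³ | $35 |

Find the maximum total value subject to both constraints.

$69

Feasible sets respecting both limits:
- box of bearings+bale of cotton: weight 18, volume 7, value 69
- box of bearings+drum of solvent: weight 14, volume 5, value 67
- sack of grain+carton of books+drum of solvent: weight 18, volume 10, value 63
- box of bearings+carton of books: weight 15, volume 6, value 62
Best: $69.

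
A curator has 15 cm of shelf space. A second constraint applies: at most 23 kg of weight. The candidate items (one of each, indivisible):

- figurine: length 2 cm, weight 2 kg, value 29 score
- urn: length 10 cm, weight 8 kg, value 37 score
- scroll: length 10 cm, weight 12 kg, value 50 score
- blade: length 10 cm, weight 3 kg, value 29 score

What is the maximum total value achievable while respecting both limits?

79 score

Feasible sets respecting both limits:
- figurine+scroll: length 12, weight 14, value 79
- figurine+urn: length 12, weight 10, value 66
- figurine+blade: length 12, weight 5, value 58
Best: 79 score.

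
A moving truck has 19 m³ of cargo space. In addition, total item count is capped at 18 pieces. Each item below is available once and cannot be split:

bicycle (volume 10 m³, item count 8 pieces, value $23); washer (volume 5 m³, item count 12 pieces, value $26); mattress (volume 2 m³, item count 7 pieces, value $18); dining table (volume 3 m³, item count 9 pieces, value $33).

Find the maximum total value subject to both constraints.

$56

Feasible sets respecting both limits:
- bicycle+dining table: volume 13, item count 17, value 56
- mattress+dining table: volume 5, item count 16, value 51
- bicycle+mattress: volume 12, item count 15, value 41
Best: $56.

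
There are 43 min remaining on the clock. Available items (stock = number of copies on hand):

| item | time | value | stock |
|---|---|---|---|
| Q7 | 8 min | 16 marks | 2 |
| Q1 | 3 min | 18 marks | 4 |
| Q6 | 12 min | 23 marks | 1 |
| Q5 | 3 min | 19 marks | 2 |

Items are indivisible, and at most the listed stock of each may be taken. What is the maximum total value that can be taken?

149 marks

Top feasible selections:
- 1×Q7 + 4×Q1 + 1×Q6 + 2×Q5: time 38, value 149
- 2×Q7 + 3×Q1 + 1×Q6 + 2×Q5: time 43, value 147
- 2×Q7 + 4×Q1 + 1×Q6 + 1×Q5: time 43, value 146
- 2×Q7 + 4×Q1 + 2×Q5: time 34, value 142
Best: 149 marks.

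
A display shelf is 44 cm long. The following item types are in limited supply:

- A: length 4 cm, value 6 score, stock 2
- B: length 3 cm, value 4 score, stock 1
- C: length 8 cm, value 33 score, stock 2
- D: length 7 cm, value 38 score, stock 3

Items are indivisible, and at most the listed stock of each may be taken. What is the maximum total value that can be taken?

190 score

Top feasible selections:
- 1×A + 1×B + 2×C + 3×D: length 44, value 190
- 1×A + 2×C + 3×D: length 41, value 186
Best: 190 score.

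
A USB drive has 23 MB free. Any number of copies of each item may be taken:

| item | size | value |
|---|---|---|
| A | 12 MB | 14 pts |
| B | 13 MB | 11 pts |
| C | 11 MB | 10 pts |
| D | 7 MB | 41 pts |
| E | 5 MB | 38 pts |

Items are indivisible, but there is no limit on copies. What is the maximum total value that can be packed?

Best value-per-unit is E at 38/5; filling with it alone gives 4×38 = 152.
Optimal mix: 1×D + 3×E → size 22, value 155.

155 pts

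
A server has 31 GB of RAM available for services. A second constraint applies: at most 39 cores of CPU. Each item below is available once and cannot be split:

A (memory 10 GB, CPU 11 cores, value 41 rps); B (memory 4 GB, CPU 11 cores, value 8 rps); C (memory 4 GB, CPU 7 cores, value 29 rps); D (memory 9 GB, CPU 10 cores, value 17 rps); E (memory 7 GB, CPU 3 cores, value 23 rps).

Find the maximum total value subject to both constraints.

110 rps

Feasible sets respecting both limits:
- A+C+D+E: memory 30, CPU 31, value 110
- A+B+C+E: memory 25, CPU 32, value 101
- A+B+C+D: memory 27, CPU 39, value 95
- A+C+E: memory 21, CPU 21, value 93
Best: 110 rps.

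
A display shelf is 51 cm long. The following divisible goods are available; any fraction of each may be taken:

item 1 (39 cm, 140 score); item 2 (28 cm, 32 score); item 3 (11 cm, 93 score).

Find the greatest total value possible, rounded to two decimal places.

234.14

Take in order of value per unit:
- item 3 (93/11 per unit): all 11 → value 93, running total 93.00
- item 1 (140/39 per unit): all 39 → value 140, running total 233.00
- item 2 (32/28 per unit): 1 of 28 → value 1×32/28 = 1.1429, running total 234.14
Total 234.14.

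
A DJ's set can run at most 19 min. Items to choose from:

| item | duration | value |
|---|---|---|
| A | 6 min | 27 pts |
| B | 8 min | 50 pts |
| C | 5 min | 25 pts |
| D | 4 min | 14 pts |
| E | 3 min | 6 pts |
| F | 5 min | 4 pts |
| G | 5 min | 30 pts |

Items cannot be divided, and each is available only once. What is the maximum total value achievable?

This is a 0/1 knapsack; check combinations near the capacity.
- A+B+G: duration 6+8+5=19, value 27+50+30=107
- B+C+G: duration 8+5+5=18, value 50+25+30=105
- A+B+C: duration 6+8+5=19, value 27+50+25=102
Best: 107 pts.

107 pts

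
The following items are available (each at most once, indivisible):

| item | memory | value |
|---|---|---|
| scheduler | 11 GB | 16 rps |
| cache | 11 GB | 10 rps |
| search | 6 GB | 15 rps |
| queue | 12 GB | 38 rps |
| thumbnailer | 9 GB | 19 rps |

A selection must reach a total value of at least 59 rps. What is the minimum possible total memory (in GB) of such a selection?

Subsets with value ≥ 59, sorted by total memory:
- search+queue+thumbnailer: memory 27, value 72
- scheduler+search+queue: memory 29, value 69
- cache+search+queue: memory 29, value 63
- scheduler+queue+thumbnailer: memory 32, value 73
Minimum memory: 27 GB.

27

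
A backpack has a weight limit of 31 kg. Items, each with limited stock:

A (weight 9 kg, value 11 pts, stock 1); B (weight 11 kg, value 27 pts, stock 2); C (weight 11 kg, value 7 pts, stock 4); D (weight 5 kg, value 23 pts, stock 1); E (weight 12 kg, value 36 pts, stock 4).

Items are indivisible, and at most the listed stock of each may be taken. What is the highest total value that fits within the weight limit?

95 pts

Best selections within weight 31 and stock limits:
- 1×D + 2×E: weight 29, value 95
- 1×B + 1×D + 1×E: weight 28, value 86
Best: 95 pts.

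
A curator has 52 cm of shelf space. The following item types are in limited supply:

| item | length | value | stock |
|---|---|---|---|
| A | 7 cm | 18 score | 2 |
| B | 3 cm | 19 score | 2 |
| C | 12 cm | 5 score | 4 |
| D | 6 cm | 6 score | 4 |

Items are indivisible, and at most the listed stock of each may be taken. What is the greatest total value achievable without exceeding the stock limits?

Top feasible selections:
- 2×A + 2×B + 4×D: length 44, value 98
- 2×A + 2×B + 1×C + 3×D: length 50, value 97
- 2×A + 2×B + 3×D: length 38, value 92
- 2×A + 2×B + 1×C + 2×D: length 44, value 91
Best: 98 score.

98 score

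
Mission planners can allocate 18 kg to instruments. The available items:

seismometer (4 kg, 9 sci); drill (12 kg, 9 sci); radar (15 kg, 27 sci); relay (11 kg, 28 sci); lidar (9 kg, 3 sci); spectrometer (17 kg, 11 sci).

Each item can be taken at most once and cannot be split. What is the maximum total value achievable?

Check high-value combinations within 18 kg:
- seismometer+relay: mass 4+11=15, value 9+28=37
- relay: mass 11, value 28
- radar: mass 15, value 27
Best: 37 sci.

37 sci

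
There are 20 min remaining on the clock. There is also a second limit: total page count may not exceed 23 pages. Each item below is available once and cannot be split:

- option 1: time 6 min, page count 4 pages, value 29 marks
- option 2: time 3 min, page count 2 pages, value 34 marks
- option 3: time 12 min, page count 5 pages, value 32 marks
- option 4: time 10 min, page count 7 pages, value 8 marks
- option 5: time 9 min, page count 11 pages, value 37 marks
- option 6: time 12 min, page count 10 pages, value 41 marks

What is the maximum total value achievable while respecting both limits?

100 marks

Feasible sets respecting both limits:
- option 1+option 2+option 5: time 18, page count 17, value 100
- option 2+option 6: time 15, page count 12, value 75
- option 1+option 2+option 4: time 19, page count 13, value 71
- option 2+option 5: time 12, page count 13, value 71
Best: 100 marks.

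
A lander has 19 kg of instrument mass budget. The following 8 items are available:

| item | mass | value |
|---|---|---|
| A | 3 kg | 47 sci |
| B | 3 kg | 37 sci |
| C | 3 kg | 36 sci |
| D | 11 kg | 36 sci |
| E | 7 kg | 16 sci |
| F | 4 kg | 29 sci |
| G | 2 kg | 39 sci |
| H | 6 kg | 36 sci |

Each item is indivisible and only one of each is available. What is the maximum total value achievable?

195 sci

Check high-value combinations within 19 kg:
- A+B+C+G+H: mass 3+3+3+2+6=17, value 47+37+36+39+36=195
- A+B+C+F+G: mass 3+3+3+4+2=15, value 47+37+36+29+39=188
- A+B+F+G+H: mass 3+3+4+2+6=18, value 47+37+29+39+36=188
- A+C+F+G+H: mass 3+3+4+2+6=18, value 47+36+29+39+36=187
- A+B+C+F+H: mass 3+3+3+4+6=19, value 47+37+36+29+36=185
Best: 195 sci.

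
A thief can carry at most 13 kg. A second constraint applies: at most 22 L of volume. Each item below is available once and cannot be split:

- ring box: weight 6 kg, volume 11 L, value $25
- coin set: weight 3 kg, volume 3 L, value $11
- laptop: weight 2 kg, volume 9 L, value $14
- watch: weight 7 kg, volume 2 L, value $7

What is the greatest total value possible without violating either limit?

$39

Feasible sets respecting both limits:
- ring box+laptop: weight 8, volume 20, value 39
- ring box+coin set: weight 9, volume 14, value 36
- ring box+watch: weight 13, volume 13, value 32
Best: $39.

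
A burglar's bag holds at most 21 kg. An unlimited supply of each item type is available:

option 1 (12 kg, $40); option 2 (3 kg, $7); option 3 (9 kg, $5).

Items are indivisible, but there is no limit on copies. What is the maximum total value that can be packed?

Best value-per-unit is option 1 at 40/12; filling with it alone gives 1×40 = 40.
Optimal mix: 1×option 1 + 3×option 2 → weight 21, value 61.

$61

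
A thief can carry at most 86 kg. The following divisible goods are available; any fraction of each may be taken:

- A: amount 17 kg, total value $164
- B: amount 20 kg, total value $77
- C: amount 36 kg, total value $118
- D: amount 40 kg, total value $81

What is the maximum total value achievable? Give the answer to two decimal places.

385.33

Take in order of value per unit:
- A (164/17 per unit): all 17 → value 164, running total 164.00
- B (77/20 per unit): all 20 → value 77, running total 241.00
- C (118/36 per unit): all 36 → value 118, running total 359.00
- D (81/40 per unit): 13 of 40 → value 13×81/40 = 26.3250, running total 385.33
Total 385.33.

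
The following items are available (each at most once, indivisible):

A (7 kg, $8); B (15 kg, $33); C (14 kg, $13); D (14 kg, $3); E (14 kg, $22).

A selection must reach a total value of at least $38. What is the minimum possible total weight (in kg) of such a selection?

Subsets with value ≥ 38, sorted by total weight:
- A+B: weight 22, value 41
- B+E: weight 29, value 55
Minimum weight: 22 kg.

22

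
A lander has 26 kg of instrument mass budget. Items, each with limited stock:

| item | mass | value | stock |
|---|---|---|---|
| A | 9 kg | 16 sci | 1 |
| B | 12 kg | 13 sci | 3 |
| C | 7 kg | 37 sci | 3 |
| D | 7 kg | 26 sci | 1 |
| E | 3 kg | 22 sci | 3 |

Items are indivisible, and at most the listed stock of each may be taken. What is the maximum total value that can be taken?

140 sci

Best selections within mass 26 and stock limits:
- 2×C + 3×E: mass 23, value 140
- 3×C + 1×E: mass 24, value 133
Best: 140 sci.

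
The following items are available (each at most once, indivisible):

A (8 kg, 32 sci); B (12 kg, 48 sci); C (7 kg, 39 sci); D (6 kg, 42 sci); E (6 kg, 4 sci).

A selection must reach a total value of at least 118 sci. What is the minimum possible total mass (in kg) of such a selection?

Subsets with value ≥ 118, sorted by total mass:
- B+C+D: mass 25, value 129
- A+B+D: mass 26, value 122
- A+B+C: mass 27, value 119
- B+C+D+E: mass 31, value 133
Minimum mass: 25 kg.

25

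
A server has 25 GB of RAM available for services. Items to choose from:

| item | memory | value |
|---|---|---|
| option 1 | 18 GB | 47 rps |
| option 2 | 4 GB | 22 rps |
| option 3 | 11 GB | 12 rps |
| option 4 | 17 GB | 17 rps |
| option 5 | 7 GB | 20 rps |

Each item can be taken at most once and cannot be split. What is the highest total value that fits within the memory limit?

69 rps

Check high-value combinations within 25 GB:
- option 1+option 2: memory 18+4=22, value 47+22=69
- option 1+option 5: memory 18+7=25, value 47+20=67
- option 2+option 3+option 5: memory 4+11+7=22, value 22+12+20=54
- option 1: memory 18, value 47
Best: 69 rps.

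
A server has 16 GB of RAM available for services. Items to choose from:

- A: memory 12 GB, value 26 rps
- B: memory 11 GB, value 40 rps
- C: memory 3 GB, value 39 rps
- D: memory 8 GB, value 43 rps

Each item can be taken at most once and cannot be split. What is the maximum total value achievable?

Check high-value combinations within 16 GB:
- C+D: memory 3+8=11, value 39+43=82
- B+C: memory 11+3=14, value 40+39=79
- A+C: memory 12+3=15, value 26+39=65
Best: 82 rps.

82 rps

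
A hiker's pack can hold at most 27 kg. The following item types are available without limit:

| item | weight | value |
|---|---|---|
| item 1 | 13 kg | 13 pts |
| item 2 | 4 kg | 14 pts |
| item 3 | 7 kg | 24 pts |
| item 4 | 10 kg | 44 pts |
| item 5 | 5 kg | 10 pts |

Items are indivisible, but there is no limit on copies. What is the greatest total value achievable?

112 pts

Best value-per-unit is item 4 at 44/10; filling with it alone gives 2×44 = 88.
Optimal mix: 1×item 3 + 2×item 4 → weight 27, value 112.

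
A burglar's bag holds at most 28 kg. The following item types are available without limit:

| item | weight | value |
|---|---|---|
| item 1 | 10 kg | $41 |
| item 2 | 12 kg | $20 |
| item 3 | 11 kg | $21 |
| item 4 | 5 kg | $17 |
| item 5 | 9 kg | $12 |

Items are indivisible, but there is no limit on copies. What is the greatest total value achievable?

$99

Best value-per-unit is item 1 at 41/10; filling with it alone gives 2×41 = 82.
Optimal mix: 2×item 1 + 1×item 4 → weight 25, value 99.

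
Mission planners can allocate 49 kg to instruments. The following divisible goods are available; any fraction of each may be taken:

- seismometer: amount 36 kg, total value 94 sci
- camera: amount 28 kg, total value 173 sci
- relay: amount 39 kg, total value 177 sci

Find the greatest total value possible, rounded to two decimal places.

268.31

Take in order of value per unit:
- camera (173/28 per unit): all 28 → value 173, running total 173.00
- relay (177/39 per unit): 21 of 39 → value 21×177/39 = 95.3077, running total 268.31
Total 268.31.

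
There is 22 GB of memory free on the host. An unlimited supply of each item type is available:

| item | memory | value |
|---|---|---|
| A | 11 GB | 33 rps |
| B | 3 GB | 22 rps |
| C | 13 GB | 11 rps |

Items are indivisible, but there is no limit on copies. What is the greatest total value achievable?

Best value-per-unit is B at 22/3, and filling with it alone uses memory 7×3=21. No mix of the others beats 7×22 = 154.

154 rps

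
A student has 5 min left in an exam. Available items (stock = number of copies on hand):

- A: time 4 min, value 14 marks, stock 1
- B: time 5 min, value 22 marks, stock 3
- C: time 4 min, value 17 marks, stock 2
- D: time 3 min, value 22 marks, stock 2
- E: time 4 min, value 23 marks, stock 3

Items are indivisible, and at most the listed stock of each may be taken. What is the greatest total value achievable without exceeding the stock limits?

23 marks

Top feasible selections:
- 1×E: time 4, value 23
- 1×D: time 3, value 22
Best: 23 marks.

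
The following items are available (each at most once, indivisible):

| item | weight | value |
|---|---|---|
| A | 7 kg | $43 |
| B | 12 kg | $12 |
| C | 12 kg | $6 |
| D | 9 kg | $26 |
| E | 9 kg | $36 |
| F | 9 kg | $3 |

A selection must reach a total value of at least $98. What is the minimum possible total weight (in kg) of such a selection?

25

Subsets with value ≥ 98, sorted by total weight:
- A+D+E: weight 25, value 105
- A+D+E+F: weight 34, value 108
Minimum weight: 25 kg.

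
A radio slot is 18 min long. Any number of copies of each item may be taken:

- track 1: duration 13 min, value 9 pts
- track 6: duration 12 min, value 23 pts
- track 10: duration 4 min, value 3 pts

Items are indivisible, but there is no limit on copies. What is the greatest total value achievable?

Best value-per-unit is track 6 at 23/12; filling with it alone gives 1×23 = 23.
Optimal mix: 1×track 6 + 1×track 10 → duration 16, value 26.

26 pts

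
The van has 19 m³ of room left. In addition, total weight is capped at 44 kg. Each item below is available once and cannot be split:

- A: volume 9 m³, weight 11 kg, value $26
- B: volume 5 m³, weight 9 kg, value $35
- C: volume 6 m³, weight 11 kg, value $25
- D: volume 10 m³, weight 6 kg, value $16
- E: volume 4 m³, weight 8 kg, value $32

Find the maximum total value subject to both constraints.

Feasible sets respecting both limits:
- A+B+E: volume 18, weight 28, value 93
- B+C+E: volume 15, weight 28, value 92
- A+C+E: volume 19, weight 30, value 83
Best: $93.

$93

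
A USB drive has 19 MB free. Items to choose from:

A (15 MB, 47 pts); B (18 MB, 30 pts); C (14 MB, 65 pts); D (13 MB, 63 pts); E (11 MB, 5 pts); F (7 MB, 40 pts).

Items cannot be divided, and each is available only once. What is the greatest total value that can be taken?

65 pts

Check high-value combinations within 19 MB:
- C: size 14, value 65
- D: size 13, value 63
- A: size 15, value 47
- E+F: size 11+7=18, value 5+40=45
- F: size 7, value 40
Best: 65 pts.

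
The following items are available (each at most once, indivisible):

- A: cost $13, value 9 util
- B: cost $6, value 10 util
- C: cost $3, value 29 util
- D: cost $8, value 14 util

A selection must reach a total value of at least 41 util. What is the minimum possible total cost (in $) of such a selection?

Subsets with value ≥ 41, sorted by total cost:
- C+D: cost 11, value 43
- B+C+D: cost 17, value 53
Minimum cost: 11 $.

11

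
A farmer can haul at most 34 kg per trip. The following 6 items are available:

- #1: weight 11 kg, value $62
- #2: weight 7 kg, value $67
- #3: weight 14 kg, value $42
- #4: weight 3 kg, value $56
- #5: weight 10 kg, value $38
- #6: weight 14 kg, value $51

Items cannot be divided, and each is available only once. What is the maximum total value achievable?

Check high-value combinations within 34 kg:
- #1+#2+#4+#5: weight 11+7+3+10=31, value 62+67+56+38=223
- #2+#4+#5+#6: weight 7+3+10+14=34, value 67+56+38+51=212
- #2+#3+#4+#5: weight 7+14+3+10=34, value 67+42+56+38=203
Best: $223.

$223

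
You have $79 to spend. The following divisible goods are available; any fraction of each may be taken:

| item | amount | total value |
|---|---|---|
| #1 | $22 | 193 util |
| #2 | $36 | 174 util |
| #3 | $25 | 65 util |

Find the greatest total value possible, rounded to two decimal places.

Take in order of value per unit:
- #1 (193/22 per unit): all 22 → value 193, running total 193.00
- #2 (174/36 per unit): all 36 → value 174, running total 367.00
- #3 (65/25 per unit): 21 of 25 → value 21×65/25 = 54.6000, running total 421.60
Total 421.60.

421.60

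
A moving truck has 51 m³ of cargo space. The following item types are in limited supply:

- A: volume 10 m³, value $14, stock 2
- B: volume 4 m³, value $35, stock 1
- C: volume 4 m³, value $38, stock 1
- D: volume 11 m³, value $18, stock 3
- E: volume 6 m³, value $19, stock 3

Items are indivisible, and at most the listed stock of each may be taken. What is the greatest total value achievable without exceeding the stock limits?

Top feasible selections:
- 1×B + 1×C + 2×D + 3×E: volume 48, value 166
- 1×A + 1×B + 1×C + 1×D + 3×E: volume 47, value 162
- 2×A + 1×B + 1×C + 3×E: volume 46, value 158
Best: $166.

$166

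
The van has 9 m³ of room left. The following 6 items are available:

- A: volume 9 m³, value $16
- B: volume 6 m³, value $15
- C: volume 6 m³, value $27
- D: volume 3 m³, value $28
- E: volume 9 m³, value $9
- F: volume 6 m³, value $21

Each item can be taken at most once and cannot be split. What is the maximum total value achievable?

Check high-value combinations within 9 m³:
- C+D: volume 6+3=9, value 27+28=55
- D+F: volume 3+6=9, value 28+21=49
- B+D: volume 6+3=9, value 15+28=43
Best: $55.

$55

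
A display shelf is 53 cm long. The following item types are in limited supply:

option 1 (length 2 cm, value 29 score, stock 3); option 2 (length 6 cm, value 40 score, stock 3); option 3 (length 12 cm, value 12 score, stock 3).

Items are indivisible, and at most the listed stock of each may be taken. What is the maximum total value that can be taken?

231 score

Best selections within length 53 and stock limits:
- 3×option 1 + 3×option 2 + 2×option 3: length 48, value 231
- 3×option 1 + 3×option 2 + 1×option 3: length 36, value 219
- 3×option 1 + 3×option 2: length 24, value 207
- 2×option 1 + 3×option 2 + 2×option 3: length 46, value 202
Best: 231 score.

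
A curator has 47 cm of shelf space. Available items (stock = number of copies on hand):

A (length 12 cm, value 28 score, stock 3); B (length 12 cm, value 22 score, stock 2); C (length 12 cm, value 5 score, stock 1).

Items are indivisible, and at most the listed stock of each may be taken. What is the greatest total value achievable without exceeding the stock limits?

Best selections within length 47 and stock limits:
- 3×A: length 36, value 84
- 2×A + 1×B: length 36, value 78
- 1×A + 2×B: length 36, value 72
- 2×A + 1×C: length 36, value 61
Best: 84 score.

84 score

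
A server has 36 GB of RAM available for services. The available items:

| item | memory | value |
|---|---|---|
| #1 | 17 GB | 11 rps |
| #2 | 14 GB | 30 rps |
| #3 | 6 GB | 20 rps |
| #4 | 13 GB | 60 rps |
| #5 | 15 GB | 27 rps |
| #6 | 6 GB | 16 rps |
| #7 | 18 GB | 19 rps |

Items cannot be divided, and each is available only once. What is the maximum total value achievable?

Check high-value combinations within 36 GB:
- #2+#3+#4: memory 14+6+13=33, value 30+20+60=110
- #3+#4+#5: memory 6+13+15=34, value 20+60+27=107
- #2+#4+#6: memory 14+13+6=33, value 30+60+16=106
- #4+#5+#6: memory 13+15+6=34, value 60+27+16=103
Best: 110 rps.

110 rps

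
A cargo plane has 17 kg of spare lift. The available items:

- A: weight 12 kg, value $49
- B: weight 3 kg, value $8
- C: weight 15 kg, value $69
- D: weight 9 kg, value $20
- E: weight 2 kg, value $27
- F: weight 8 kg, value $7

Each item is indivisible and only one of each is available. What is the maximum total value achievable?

Check high-value combinations within 17 kg:
- C+E: weight 15+2=17, value 69+27=96
- A+B+E: weight 12+3+2=17, value 49+8+27=84
- A+E: weight 12+2=14, value 49+27=76
Best: $96.

$96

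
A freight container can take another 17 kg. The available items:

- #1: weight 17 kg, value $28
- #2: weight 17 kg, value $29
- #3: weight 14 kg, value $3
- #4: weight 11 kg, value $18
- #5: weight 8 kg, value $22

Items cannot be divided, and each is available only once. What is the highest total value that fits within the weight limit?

Check high-value combinations within 17 kg:
- #2: weight 17, value 29
- #1: weight 17, value 28
- #5: weight 8, value 22
Best: $29.

$29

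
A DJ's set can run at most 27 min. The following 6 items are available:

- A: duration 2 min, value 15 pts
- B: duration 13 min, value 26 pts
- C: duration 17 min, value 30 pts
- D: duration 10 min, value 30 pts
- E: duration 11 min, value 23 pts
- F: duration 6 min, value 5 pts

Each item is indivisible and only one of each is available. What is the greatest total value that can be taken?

71 pts

Check high-value combinations within 27 min:
- A+B+D: duration 2+13+10=25, value 15+26+30=71
- A+D+E: duration 2+10+11=23, value 15+30+23=68
- A+B+E: duration 2+13+11=26, value 15+26+23=64
- C+D: duration 17+10=27, value 30+30=60
Best: 71 pts.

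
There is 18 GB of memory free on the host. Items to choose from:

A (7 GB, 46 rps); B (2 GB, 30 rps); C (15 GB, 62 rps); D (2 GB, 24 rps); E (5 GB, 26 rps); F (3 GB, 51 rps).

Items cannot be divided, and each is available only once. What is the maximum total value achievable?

153 rps

Check high-value combinations within 18 GB:
- A+B+E+F: memory 7+2+5+3=17, value 46+30+26+51=153
- A+B+D+F: memory 7+2+2+3=14, value 46+30+24+51=151
- A+D+E+F: memory 7+2+5+3=17, value 46+24+26+51=147
- B+D+E+F: memory 2+2+5+3=12, value 30+24+26+51=131
- A+B+F: memory 7+2+3=12, value 46+30+51=127
Best: 153 rps.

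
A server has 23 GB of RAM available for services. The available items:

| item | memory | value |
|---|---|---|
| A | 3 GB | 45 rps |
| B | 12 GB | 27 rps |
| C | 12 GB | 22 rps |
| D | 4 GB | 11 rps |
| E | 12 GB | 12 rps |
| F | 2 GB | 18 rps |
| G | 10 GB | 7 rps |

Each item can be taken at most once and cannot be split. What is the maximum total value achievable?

101 rps

This is a 0/1 knapsack; check combinations near the capacity.
- A+B+D+F: memory 3+12+4+2=21, value 45+27+11+18=101
- A+C+D+F: memory 3+12+4+2=21, value 45+22+11+18=96
- A+B+F: memory 3+12+2=17, value 45+27+18=90
Best: 101 rps.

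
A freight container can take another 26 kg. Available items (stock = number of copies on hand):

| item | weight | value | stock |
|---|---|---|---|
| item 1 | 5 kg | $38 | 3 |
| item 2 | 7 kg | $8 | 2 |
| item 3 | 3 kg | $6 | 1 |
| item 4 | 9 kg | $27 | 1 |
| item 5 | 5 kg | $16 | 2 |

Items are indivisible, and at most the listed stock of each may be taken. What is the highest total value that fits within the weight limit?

Top feasible selections:
- 3×item 1 + 2×item 5: weight 25, value 146
- 3×item 1 + 1×item 4: weight 24, value 141
- 3×item 1 + 1×item 3 + 1×item 5: weight 23, value 136
- 3×item 1 + 1×item 5: weight 20, value 130
Best: $146.

$146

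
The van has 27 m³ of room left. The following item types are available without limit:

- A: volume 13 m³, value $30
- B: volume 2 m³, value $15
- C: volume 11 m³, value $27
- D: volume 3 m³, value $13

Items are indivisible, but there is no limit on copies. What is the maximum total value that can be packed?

Best value-per-unit is B at 15/2, and filling with it alone uses volume 13×2=26. No mix of the others beats 13×15 = 195.

$195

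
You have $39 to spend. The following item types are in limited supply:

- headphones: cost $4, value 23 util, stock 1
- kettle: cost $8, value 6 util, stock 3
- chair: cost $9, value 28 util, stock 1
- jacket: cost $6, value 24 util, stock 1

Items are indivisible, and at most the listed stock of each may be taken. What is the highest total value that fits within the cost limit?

87 util

Top feasible selections:
- 1×headphones + 2×kettle + 1×chair + 1×jacket: cost 35, value 87
- 1×headphones + 1×kettle + 1×chair + 1×jacket: cost 27, value 81
- 1×headphones + 1×chair + 1×jacket: cost 19, value 75
- 3×kettle + 1×chair + 1×jacket: cost 39, value 70
Best: 87 util.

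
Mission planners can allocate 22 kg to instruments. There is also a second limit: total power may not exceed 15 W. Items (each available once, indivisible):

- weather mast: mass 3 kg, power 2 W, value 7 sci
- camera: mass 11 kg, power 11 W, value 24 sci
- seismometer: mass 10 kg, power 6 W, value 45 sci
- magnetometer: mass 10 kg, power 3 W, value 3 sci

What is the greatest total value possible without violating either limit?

Feasible sets respecting both limits:
- weather mast+seismometer: mass 13, power 8, value 52
- seismometer+magnetometer: mass 20, power 9, value 48
- seismometer: mass 10, power 6, value 45
- weather mast+camera: mass 14, power 13, value 31
Best: 52 sci.

52 sci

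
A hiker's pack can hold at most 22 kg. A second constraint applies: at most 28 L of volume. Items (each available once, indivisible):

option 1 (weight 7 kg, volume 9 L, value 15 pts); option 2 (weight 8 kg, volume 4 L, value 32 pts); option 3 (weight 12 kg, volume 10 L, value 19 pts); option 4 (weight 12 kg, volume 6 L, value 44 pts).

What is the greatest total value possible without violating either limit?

76 pts

Feasible sets respecting both limits:
- option 2+option 4: weight 20, volume 10, value 76
- option 1+option 4: weight 19, volume 15, value 59
- option 2+option 3: weight 20, volume 14, value 51
Best: 76 pts.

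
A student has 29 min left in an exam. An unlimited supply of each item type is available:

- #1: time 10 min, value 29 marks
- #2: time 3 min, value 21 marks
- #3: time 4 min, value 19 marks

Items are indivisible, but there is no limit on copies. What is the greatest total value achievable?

Best value-per-unit is #2 at 21/3, and filling with it alone uses time 9×3=27. No mix of the others beats 9×21 = 189.

189 marks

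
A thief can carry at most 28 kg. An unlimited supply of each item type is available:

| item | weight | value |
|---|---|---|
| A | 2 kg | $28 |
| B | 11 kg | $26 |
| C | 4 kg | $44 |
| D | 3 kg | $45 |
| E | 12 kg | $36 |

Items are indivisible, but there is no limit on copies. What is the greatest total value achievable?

Best value-per-unit is D at 45/3; filling with it alone gives 9×45 = 405.
Optimal mix: 2×A + 8×D → weight 28, value 416.

$416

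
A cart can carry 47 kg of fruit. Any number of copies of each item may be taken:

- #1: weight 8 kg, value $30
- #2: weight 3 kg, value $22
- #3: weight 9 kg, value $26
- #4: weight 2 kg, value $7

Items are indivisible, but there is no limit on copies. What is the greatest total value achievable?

Best value-per-unit is #2 at 22/3; filling with it alone gives 15×22 = 330.
Optimal mix: 15×#2 + 1×#4 → weight 47, value 337.

$337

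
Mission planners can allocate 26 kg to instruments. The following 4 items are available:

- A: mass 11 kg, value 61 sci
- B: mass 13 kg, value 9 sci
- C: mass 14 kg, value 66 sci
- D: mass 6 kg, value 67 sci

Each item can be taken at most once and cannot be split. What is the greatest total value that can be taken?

133 sci

Check high-value combinations within 26 kg:
- C+D: mass 14+6=20, value 66+67=133
- A+D: mass 11+6=17, value 61+67=128
- A+C: mass 11+14=25, value 61+66=127
Best: 133 sci.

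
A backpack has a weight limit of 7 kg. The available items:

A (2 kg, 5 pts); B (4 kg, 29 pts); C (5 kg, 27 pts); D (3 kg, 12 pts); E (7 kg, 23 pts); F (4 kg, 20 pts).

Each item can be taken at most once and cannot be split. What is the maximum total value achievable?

41 pts

Check high-value combinations within 7 kg:
- B+D: weight 4+3=7, value 29+12=41
- A+B: weight 2+4=6, value 5+29=34
- A+C: weight 2+5=7, value 5+27=32
- D+F: weight 3+4=7, value 12+20=32
- B: weight 4, value 29
Best: 41 pts.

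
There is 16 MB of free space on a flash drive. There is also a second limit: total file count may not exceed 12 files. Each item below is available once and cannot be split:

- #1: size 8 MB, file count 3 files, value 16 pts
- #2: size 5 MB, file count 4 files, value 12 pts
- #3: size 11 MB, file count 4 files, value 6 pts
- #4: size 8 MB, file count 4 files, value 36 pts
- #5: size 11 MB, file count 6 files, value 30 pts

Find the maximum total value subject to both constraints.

52 pts

Feasible sets respecting both limits:
- #1+#4: size 16, file count 7, value 52
- #2+#4: size 13, file count 8, value 48
- #2+#5: size 16, file count 10, value 42
- #4: size 8, file count 4, value 36
Best: 52 pts.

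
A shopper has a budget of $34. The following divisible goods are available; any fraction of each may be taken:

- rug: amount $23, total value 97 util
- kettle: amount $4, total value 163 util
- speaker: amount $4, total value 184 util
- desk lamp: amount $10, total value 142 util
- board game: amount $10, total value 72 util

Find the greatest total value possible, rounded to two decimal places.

586.30

Take in order of value per unit:
- speaker (184/4 per unit): all 4 → value 184, running total 184.00
- kettle (163/4 per unit): all 4 → value 163, running total 347.00
- desk lamp (142/10 per unit): all 10 → value 142, running total 489.00
- board game (72/10 per unit): all 10 → value 72, running total 561.00
- rug (97/23 per unit): 6 of 23 → value 6×97/23 = 25.3043, running total 586.30
Total 586.30.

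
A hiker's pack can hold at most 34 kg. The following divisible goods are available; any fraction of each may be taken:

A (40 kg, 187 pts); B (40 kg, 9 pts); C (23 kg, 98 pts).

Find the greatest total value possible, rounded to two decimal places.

Take in order of value per unit:
- A (187/40 per unit): 34 of 40 → value 34×187/40 = 158.9500, running total 158.95
Total 158.95.

158.95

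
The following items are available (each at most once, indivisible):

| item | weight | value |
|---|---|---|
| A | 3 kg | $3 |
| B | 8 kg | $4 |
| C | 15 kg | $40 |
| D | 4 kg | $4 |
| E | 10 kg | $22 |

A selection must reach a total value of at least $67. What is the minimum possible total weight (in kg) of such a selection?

32

Subsets with value ≥ 67, sorted by total weight:
- A+C+D+E: weight 32, value 69
- A+B+C+E: weight 36, value 69
- B+C+D+E: weight 37, value 70
- A+B+C+D+E: weight 40, value 73
Minimum weight: 32 kg.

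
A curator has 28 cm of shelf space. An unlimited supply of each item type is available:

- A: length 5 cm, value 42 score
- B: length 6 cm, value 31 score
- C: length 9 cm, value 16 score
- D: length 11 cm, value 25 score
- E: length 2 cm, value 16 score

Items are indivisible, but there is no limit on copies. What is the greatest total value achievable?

232 score

Best value-per-unit is A at 42/5; filling with it alone gives 5×42 = 210.
Optimal mix: 4×A + 4×E → length 28, value 232.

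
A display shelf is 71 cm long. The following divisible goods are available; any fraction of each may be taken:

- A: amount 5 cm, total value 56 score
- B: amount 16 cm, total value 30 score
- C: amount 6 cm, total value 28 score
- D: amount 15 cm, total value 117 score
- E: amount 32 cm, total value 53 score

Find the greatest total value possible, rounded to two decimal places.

Take in order of value per unit:
- A (56/5 per unit): all 5 → value 56, running total 56.00
- D (117/15 per unit): all 15 → value 117, running total 173.00
- C (28/6 per unit): all 6 → value 28, running total 201.00
- B (30/16 per unit): all 16 → value 30, running total 231.00
- E (53/32 per unit): 29 of 32 → value 29×53/32 = 48.0313, running total 279.03
Total 279.03.

279.03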